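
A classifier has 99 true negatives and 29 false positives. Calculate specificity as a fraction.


Specificity = TN / (TN + FP) = 99 / 128 = 99/128.

99/128


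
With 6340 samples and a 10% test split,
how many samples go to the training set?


Test set = 6340 * 10% = 634. Training set = 6340 - 634 = 5706.

5706


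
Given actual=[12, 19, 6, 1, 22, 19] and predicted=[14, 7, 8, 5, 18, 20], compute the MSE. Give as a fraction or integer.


MSE = (1/6) * ((12-14)^2=4 + (19-7)^2=144 + (6-8)^2=4 + (1-5)^2=16 + (22-18)^2=16 + (19-20)^2=1). Sum = 185. MSE = 185/6.

185/6


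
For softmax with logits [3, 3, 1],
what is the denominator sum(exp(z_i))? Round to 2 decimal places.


Denom = e^3=20.0855 + e^3=20.0855 + e^1=2.7183. Sum = 42.8893, which rounds to 42.89.

42.89


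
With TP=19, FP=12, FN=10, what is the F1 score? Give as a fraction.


Precision = 19/31 = 19/31. Recall = 19/29 = 19/29. F1 = 2*P*R/(P+R) = 19/30.

19/30


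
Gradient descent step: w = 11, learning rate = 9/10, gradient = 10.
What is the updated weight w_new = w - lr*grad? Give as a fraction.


w_new = 11 - 9/10 * 10 = 11 - 9 = 2.

2


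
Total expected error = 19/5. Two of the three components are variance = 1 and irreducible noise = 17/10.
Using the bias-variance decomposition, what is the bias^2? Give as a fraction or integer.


Total error = bias^2 + variance + irreducible noise. So bias^2 = 19/5 - 1 - 17/10 = 11/10.

11/10


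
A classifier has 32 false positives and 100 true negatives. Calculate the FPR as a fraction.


FPR = FP / (FP + TN) = 32 / 132 = 8/33.

8/33


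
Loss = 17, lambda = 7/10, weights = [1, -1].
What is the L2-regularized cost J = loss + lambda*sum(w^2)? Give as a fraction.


L2 sq norm = sum(w^2) = 2. J = 17 + 7/10 * 2 = 92/5.

92/5


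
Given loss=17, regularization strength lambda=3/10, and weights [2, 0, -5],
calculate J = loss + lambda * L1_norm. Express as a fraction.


L1 norm = sum(|w|) = 7. J = 17 + 3/10 * 7 = 191/10.

191/10


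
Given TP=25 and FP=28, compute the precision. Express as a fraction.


Precision = TP / (TP + FP) = 25 / 53 = 25/53.

25/53


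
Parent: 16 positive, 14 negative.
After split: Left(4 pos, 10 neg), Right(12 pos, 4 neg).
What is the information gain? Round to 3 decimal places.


H(parent) = 0.9968. H(left) = 0.8631, H(right) = 0.8113. Weighted = (14/30)*0.8631 + (16/30)*0.8113 = 0.8355. IG = 0.9968 - 0.8355 = 0.1613, which rounds to 0.161.

0.161


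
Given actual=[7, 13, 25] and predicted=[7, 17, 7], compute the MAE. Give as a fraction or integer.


MAE = (1/3) * (|7-7|=0 + |13-17|=4 + |25-7|=18). Sum = 22. MAE = 22/3.

22/3


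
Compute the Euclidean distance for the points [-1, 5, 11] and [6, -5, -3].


d = sqrt(sum of squared differences). (-1-6)^2=49, (5--5)^2=100, (11--3)^2=196. Sum = 345.

sqrt(345)


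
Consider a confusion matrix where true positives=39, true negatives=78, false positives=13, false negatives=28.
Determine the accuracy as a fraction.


Accuracy = (TP + TN) / (TP + TN + FP + FN) = (39 + 78) / 158 = 117/158.

117/158


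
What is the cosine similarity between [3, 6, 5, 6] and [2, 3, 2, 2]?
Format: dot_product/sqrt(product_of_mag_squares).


dot = 46. |a|^2 = 106, |b|^2 = 21. cos = 46/sqrt(2226).

46/sqrt(2226)


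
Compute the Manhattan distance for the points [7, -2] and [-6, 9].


d = sum of absolute differences: |7--6|=13 + |-2-9|=11 = 24.

24


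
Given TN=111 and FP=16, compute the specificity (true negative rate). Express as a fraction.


Specificity = TN / (TN + FP) = 111 / 127 = 111/127.

111/127


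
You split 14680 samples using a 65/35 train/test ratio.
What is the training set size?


Test set = 14680 * 35% = 5138. Training set = 14680 - 5138 = 9542.

9542


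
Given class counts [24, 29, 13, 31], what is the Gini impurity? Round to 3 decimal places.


Total = 97. Proportions: 24/97, 29/97, 13/97, 31/97. sum(p_i^2) = 0.2707. Gini = 1 - 0.2707 = 0.7293, which rounds to 0.729.

0.729


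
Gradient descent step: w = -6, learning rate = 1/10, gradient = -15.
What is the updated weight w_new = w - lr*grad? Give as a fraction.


w_new = -6 - 1/10 * -15 = -6 - -3/2 = -9/2.

-9/2


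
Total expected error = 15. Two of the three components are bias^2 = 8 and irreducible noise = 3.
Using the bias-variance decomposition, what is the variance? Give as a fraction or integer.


Total error = bias^2 + variance + irreducible noise. So variance = 15 - 8 - 3 = 4.

4


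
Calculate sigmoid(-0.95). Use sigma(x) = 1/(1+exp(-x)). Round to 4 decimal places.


sigma(-0.95) = 1/(1+e^(0.95)) = 1/(1+2.585710) = 1/3.585710 = 0.2789.

0.2789


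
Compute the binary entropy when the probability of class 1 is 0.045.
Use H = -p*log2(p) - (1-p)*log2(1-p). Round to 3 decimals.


H = -0.045*log2(0.045) - 0.955*log2(0.955) = 0.265.

0.265


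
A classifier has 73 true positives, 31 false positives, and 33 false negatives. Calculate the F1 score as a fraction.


Precision = 73/104 = 73/104. Recall = 73/106 = 73/106. F1 = 2*P*R/(P+R) = 73/105.

73/105


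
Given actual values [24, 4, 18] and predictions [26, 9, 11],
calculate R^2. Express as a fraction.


Mean(y) = 46/3. SS_res = 78. SS_tot = 632/3. R^2 = 1 - 78/(632/3) = 199/316.

199/316


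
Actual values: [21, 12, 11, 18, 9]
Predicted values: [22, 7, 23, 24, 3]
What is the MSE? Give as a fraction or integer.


MSE = (1/5) * ((21-22)^2=1 + (12-7)^2=25 + (11-23)^2=144 + (18-24)^2=36 + (9-3)^2=36). Sum = 242. MSE = 242/5.

242/5


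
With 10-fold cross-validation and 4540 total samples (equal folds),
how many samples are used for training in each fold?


Each validation fold has 4540/10 = 454 samples. Training set = 4540 - 454 = 4086.

4086


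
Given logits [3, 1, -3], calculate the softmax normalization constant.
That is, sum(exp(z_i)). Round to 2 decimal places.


Denom = e^3=20.0855 + e^1=2.7183 + e^-3=0.0498. Sum = 22.8536, which rounds to 22.85.

22.85


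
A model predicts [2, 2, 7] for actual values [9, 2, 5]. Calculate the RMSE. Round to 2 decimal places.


MSE = 17.6667. RMSE = sqrt(17.6667) = 4.20.

4.20


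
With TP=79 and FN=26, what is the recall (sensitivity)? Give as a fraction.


Recall = TP / (TP + FN) = 79 / 105 = 79/105.

79/105


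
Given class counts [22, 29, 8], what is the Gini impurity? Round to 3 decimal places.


Total = 59. Proportions: 22/59, 29/59, 8/59. sum(p_i^2) = 0.3990. Gini = 1 - 0.3990 = 0.6010, which rounds to 0.601.

0.601


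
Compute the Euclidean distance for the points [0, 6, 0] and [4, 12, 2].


d = sqrt(sum of squared differences). (0-4)^2=16, (6-12)^2=36, (0-2)^2=4. Sum = 56.

sqrt(56)


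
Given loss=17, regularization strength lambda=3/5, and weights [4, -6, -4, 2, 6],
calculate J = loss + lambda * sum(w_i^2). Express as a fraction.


L2 sq norm = sum(w^2) = 108. J = 17 + 3/5 * 108 = 409/5.

409/5


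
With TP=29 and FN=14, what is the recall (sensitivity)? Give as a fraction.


Recall = TP / (TP + FN) = 29 / 43 = 29/43.

29/43


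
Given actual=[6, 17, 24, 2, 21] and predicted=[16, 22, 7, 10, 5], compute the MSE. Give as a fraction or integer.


MSE = (1/5) * ((6-16)^2=100 + (17-22)^2=25 + (24-7)^2=289 + (2-10)^2=64 + (21-5)^2=256). Sum = 734. MSE = 734/5.

734/5


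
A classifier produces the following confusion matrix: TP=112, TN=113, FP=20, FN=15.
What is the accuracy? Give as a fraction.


Accuracy = (TP + TN) / (TP + TN + FP + FN) = (112 + 113) / 260 = 45/52.

45/52


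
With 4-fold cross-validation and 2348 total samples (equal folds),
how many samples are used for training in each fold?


Each validation fold has 2348/4 = 587 samples. Training set = 2348 - 587 = 1761.

1761


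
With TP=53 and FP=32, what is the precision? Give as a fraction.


Precision = TP / (TP + FP) = 53 / 85 = 53/85.

53/85


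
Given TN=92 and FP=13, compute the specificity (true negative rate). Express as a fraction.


Specificity = TN / (TN + FP) = 92 / 105 = 92/105.

92/105


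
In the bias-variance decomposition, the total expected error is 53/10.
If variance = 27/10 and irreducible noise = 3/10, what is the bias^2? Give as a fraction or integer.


Total error = bias^2 + variance + irreducible noise. So bias^2 = 53/10 - 27/10 - 3/10 = 23/10.

23/10


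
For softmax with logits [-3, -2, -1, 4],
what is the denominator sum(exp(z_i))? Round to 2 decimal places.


Denom = e^-3=0.0498 + e^-2=0.1353 + e^-1=0.3679 + e^4=54.5982. Sum = 55.1512, which rounds to 55.15.

55.15


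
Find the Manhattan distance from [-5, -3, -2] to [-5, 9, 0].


d = sum of absolute differences: |-5--5|=0 + |-3-9|=12 + |-2-0|=2 = 14.

14


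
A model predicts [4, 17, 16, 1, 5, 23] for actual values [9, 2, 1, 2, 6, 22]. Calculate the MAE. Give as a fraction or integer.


MAE = (1/6) * (|9-4|=5 + |2-17|=15 + |1-16|=15 + |2-1|=1 + |6-5|=1 + |22-23|=1). Sum = 38. MAE = 19/3.

19/3


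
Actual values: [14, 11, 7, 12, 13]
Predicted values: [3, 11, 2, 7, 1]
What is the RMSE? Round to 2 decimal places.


MSE = 63.0000. RMSE = sqrt(63.0000) = 7.94.

7.94


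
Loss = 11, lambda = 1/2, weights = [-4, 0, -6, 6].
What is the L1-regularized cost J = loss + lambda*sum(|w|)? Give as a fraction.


L1 norm = sum(|w|) = 16. J = 11 + 1/2 * 16 = 19.

19


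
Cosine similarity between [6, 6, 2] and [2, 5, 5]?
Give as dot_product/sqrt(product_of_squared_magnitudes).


dot = 52. |a|^2 = 76, |b|^2 = 54. cos = 52/sqrt(4104).

52/sqrt(4104)


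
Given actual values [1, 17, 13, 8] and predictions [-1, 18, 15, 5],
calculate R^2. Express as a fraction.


Mean(y) = 39/4. SS_res = 18. SS_tot = 571/4. R^2 = 1 - 18/(571/4) = 499/571.

499/571


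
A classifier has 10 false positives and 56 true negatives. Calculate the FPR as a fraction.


FPR = FP / (FP + TN) = 10 / 66 = 5/33.

5/33


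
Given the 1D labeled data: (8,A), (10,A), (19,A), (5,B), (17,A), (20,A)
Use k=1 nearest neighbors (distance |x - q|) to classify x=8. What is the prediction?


Distances: |8-8|=0, |10-8|=2, |19-8|=11, |5-8|=3, |17-8|=9, |20-8|=12. 1 nearest: (8,A). Counts: {'A': 1}. Majority class: A.

A


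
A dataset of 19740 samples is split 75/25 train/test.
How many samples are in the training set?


Test set = 19740 * 25% = 4935. Training set = 19740 - 4935 = 14805.

14805


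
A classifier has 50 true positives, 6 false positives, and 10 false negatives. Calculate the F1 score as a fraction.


Precision = 50/56 = 25/28. Recall = 50/60 = 5/6. F1 = 2*P*R/(P+R) = 25/29.

25/29


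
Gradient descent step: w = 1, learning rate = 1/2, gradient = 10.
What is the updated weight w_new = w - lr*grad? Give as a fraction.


w_new = 1 - 1/2 * 10 = 1 - 5 = -4.

-4


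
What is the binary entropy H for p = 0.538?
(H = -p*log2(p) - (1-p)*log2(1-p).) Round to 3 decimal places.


H = -0.538*log2(0.538) - 0.462*log2(0.462) = 0.996.

0.996


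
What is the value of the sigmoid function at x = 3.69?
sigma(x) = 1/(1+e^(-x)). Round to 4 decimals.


sigma(3.69) = 1/(1+e^(-3.69)) = 1/(1+0.024972) = 1/1.024972 = 0.9756.

0.9756


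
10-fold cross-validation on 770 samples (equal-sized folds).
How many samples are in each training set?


Each validation fold has 770/10 = 77 samples. Training set = 770 - 77 = 693.

693


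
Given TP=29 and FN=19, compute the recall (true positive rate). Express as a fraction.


Recall = TP / (TP + FN) = 29 / 48 = 29/48.

29/48


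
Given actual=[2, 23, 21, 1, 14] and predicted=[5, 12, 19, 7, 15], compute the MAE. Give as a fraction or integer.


MAE = (1/5) * (|2-5|=3 + |23-12|=11 + |21-19|=2 + |1-7|=6 + |14-15|=1). Sum = 23. MAE = 23/5.

23/5


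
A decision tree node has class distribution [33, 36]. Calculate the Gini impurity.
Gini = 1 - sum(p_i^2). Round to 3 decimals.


Total = 69. Proportions: 33/69, 36/69. sum(p_i^2) = 0.5009. Gini = 1 - 0.5009 = 0.4991, which rounds to 0.499.

0.499


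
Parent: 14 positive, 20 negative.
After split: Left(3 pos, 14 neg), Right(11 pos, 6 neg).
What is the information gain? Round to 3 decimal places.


H(parent) = 0.9774. H(left) = 0.6723, H(right) = 0.9367. Weighted = (17/34)*0.6723 + (17/34)*0.9367 = 0.8045. IG = 0.9774 - 0.8045 = 0.1729, which rounds to 0.173.

0.173


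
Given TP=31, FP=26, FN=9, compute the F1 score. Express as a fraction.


Precision = 31/57 = 31/57. Recall = 31/40 = 31/40. F1 = 2*P*R/(P+R) = 62/97.

62/97


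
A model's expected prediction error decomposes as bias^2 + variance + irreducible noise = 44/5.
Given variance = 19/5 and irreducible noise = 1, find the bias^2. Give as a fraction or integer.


Total error = bias^2 + variance + irreducible noise. So bias^2 = 44/5 - 19/5 - 1 = 4.

4


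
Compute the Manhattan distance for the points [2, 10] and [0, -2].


d = sum of absolute differences: |2-0|=2 + |10--2|=12 = 14.

14


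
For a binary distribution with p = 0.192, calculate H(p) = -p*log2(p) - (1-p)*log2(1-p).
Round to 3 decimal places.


H = -0.192*log2(0.192) - 0.808*log2(0.808) = 0.706.

0.706


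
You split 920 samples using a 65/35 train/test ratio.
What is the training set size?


Test set = 920 * 35% = 322. Training set = 920 - 322 = 598.

598


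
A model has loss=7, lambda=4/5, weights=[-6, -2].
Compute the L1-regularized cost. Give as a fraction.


L1 norm = sum(|w|) = 8. J = 7 + 4/5 * 8 = 67/5.

67/5


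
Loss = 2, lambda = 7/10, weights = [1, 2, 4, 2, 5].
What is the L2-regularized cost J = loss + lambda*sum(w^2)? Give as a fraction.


L2 sq norm = sum(w^2) = 50. J = 2 + 7/10 * 50 = 37.

37


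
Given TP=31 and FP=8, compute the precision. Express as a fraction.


Precision = TP / (TP + FP) = 31 / 39 = 31/39.

31/39


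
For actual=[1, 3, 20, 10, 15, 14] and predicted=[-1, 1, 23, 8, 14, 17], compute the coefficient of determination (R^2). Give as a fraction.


Mean(y) = 21/2. SS_res = 31. SS_tot = 539/2. R^2 = 1 - 31/(539/2) = 477/539.

477/539


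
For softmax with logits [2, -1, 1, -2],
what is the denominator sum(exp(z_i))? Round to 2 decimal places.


Denom = e^2=7.3891 + e^-1=0.3679 + e^1=2.7183 + e^-2=0.1353. Sum = 10.6106, which rounds to 10.61.

10.61


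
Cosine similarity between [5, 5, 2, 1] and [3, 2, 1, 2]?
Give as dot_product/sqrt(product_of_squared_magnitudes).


dot = 29. |a|^2 = 55, |b|^2 = 18. cos = 29/sqrt(990).

29/sqrt(990)


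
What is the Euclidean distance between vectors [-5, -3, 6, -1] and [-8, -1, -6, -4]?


d = sqrt(sum of squared differences). (-5--8)^2=9, (-3--1)^2=4, (6--6)^2=144, (-1--4)^2=9. Sum = 166.

sqrt(166)


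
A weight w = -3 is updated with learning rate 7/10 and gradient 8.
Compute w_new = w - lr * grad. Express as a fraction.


w_new = -3 - 7/10 * 8 = -3 - 28/5 = -43/5.

-43/5


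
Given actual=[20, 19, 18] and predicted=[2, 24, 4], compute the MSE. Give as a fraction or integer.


MSE = (1/3) * ((20-2)^2=324 + (19-24)^2=25 + (18-4)^2=196). Sum = 545. MSE = 545/3.

545/3


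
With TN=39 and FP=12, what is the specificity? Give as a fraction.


Specificity = TN / (TN + FP) = 39 / 51 = 13/17.

13/17


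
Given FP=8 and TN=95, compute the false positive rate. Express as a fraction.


FPR = FP / (FP + TN) = 8 / 103 = 8/103.

8/103


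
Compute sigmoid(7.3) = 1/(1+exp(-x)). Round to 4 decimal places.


sigma(7.3) = 1/(1+e^(-7.3)) = 1/(1+0.000676) = 1/1.000676 = 0.9993.

0.9993


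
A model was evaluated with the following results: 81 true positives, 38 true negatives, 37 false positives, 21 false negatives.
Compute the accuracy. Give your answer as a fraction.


Accuracy = (TP + TN) / (TP + TN + FP + FN) = (81 + 38) / 177 = 119/177.

119/177


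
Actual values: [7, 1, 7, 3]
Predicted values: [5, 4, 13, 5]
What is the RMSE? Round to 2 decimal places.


MSE = 13.2500. RMSE = sqrt(13.2500) = 3.64.

3.64


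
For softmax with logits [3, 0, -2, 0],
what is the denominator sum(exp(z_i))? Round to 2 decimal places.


Denom = e^3=20.0855 + e^0=1.0000 + e^-2=0.1353 + e^0=1.0000. Sum = 22.2208, which rounds to 22.22.

22.22


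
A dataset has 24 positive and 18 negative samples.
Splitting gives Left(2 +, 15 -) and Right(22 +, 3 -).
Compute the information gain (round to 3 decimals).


H(parent) = 0.9852. H(left) = 0.5226, H(right) = 0.5294. Weighted = (17/42)*0.5226 + (25/42)*0.5294 = 0.5266. IG = 0.9852 - 0.5266 = 0.4586, which rounds to 0.459.

0.459


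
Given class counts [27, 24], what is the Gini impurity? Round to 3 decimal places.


Total = 51. Proportions: 27/51, 24/51. sum(p_i^2) = 0.5017. Gini = 1 - 0.5017 = 0.4983, which rounds to 0.498.

0.498


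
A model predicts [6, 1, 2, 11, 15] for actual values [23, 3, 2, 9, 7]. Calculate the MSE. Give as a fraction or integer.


MSE = (1/5) * ((23-6)^2=289 + (3-1)^2=4 + (2-2)^2=0 + (9-11)^2=4 + (7-15)^2=64). Sum = 361. MSE = 361/5.

361/5


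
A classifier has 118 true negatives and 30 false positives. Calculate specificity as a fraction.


Specificity = TN / (TN + FP) = 118 / 148 = 59/74.

59/74


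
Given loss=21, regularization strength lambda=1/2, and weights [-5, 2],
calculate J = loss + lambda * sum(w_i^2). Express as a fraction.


L2 sq norm = sum(w^2) = 29. J = 21 + 1/2 * 29 = 71/2.

71/2


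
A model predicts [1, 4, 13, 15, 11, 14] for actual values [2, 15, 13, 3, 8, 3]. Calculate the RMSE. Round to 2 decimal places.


MSE = 66.0000. RMSE = sqrt(66.0000) = 8.12.

8.12


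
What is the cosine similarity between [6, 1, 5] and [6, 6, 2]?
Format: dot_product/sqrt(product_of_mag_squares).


dot = 52. |a|^2 = 62, |b|^2 = 76. cos = 52/sqrt(4712).

52/sqrt(4712)


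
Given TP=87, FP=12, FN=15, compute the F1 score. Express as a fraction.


Precision = 87/99 = 29/33. Recall = 87/102 = 29/34. F1 = 2*P*R/(P+R) = 58/67.

58/67


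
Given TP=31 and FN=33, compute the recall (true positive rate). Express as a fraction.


Recall = TP / (TP + FN) = 31 / 64 = 31/64.

31/64


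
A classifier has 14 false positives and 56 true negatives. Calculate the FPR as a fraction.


FPR = FP / (FP + TN) = 14 / 70 = 1/5.

1/5


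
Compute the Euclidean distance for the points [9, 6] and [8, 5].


d = sqrt(sum of squared differences). (9-8)^2=1, (6-5)^2=1. Sum = 2.

sqrt(2)


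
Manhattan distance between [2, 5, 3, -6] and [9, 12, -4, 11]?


d = sum of absolute differences: |2-9|=7 + |5-12|=7 + |3--4|=7 + |-6-11|=17 = 38.

38


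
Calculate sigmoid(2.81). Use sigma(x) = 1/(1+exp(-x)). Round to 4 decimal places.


sigma(2.81) = 1/(1+e^(-2.81)) = 1/(1+0.060205) = 1/1.060205 = 0.9432.

0.9432


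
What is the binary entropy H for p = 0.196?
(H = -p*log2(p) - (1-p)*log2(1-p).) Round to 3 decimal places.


H = -0.196*log2(0.196) - 0.804*log2(0.804) = 0.714.

0.714


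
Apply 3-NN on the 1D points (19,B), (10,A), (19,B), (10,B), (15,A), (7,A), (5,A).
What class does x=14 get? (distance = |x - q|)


Distances: |19-14|=5, |10-14|=4, |19-14|=5, |10-14|=4, |15-14|=1, |7-14|=7, |5-14|=9. 3 nearest: (15,A), (10,A), (10,B). Counts: {'A': 2, 'B': 1}. Majority class: A.

A


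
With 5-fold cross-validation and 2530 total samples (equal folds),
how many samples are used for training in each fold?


Each validation fold has 2530/5 = 506 samples. Training set = 2530 - 506 = 2024.

2024


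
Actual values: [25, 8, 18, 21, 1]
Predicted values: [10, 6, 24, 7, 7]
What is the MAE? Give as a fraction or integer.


MAE = (1/5) * (|25-10|=15 + |8-6|=2 + |18-24|=6 + |21-7|=14 + |1-7|=6). Sum = 43. MAE = 43/5.

43/5


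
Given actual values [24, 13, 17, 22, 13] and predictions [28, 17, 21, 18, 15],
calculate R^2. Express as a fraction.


Mean(y) = 89/5. SS_res = 68. SS_tot = 514/5. R^2 = 1 - 68/(514/5) = 87/257.

87/257


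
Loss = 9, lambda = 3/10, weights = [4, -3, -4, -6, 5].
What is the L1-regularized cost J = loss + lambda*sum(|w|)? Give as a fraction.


L1 norm = sum(|w|) = 22. J = 9 + 3/10 * 22 = 78/5.

78/5


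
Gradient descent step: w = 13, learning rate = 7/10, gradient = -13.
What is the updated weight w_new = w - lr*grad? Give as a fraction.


w_new = 13 - 7/10 * -13 = 13 - -91/10 = 221/10.

221/10


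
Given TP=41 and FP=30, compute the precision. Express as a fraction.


Precision = TP / (TP + FP) = 41 / 71 = 41/71.

41/71


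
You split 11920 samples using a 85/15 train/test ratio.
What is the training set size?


Test set = 11920 * 15% = 1788. Training set = 11920 - 1788 = 10132.

10132


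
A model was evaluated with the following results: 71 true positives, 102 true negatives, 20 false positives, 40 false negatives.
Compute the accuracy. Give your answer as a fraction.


Accuracy = (TP + TN) / (TP + TN + FP + FN) = (71 + 102) / 233 = 173/233.

173/233


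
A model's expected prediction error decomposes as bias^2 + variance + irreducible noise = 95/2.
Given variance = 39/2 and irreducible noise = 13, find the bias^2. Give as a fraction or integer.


Total error = bias^2 + variance + irreducible noise. So bias^2 = 95/2 - 39/2 - 13 = 15.

15


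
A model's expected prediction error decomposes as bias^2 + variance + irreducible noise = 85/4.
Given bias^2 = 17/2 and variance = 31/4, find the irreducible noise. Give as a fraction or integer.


Total error = bias^2 + variance + irreducible noise. So irreducible noise = 85/4 - 17/2 - 31/4 = 5.

5


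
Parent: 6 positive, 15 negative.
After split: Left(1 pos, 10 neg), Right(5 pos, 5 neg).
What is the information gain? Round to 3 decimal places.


H(parent) = 0.8631. H(left) = 0.4395, H(right) = 1.0000. Weighted = (11/21)*0.4395 + (10/21)*1.0000 = 0.7064. IG = 0.8631 - 0.7064 = 0.1567, which rounds to 0.157.

0.157


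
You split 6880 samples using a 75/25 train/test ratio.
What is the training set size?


Test set = 6880 * 25% = 1720. Training set = 6880 - 1720 = 5160.

5160


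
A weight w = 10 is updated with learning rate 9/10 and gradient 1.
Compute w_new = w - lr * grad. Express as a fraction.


w_new = 10 - 9/10 * 1 = 10 - 9/10 = 91/10.

91/10


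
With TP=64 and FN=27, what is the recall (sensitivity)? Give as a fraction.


Recall = TP / (TP + FN) = 64 / 91 = 64/91.

64/91


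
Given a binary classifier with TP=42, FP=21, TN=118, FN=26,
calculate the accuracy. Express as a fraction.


Accuracy = (TP + TN) / (TP + TN + FP + FN) = (42 + 118) / 207 = 160/207.

160/207


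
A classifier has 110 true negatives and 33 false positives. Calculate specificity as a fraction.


Specificity = TN / (TN + FP) = 110 / 143 = 10/13.

10/13


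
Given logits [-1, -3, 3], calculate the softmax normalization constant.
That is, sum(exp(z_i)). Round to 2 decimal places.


Denom = e^-1=0.3679 + e^-3=0.0498 + e^3=20.0855. Sum = 20.5032, which rounds to 20.50.

20.50


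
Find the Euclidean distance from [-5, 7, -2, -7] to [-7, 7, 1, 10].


d = sqrt(sum of squared differences). (-5--7)^2=4, (7-7)^2=0, (-2-1)^2=9, (-7-10)^2=289. Sum = 302.

sqrt(302)


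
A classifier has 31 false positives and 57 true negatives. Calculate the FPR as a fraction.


FPR = FP / (FP + TN) = 31 / 88 = 31/88.

31/88


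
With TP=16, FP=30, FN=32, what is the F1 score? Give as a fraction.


Precision = 16/46 = 8/23. Recall = 16/48 = 1/3. F1 = 2*P*R/(P+R) = 16/47.

16/47


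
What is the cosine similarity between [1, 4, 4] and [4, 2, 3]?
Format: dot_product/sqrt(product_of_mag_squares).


dot = 24. |a|^2 = 33, |b|^2 = 29. cos = 24/sqrt(957).

24/sqrt(957)


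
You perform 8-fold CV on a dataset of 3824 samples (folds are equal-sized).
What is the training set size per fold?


Each validation fold has 3824/8 = 478 samples. Training set = 3824 - 478 = 3346.

3346


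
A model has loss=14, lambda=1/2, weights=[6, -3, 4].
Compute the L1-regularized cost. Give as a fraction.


L1 norm = sum(|w|) = 13. J = 14 + 1/2 * 13 = 41/2.

41/2


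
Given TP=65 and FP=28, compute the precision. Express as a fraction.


Precision = TP / (TP + FP) = 65 / 93 = 65/93.

65/93


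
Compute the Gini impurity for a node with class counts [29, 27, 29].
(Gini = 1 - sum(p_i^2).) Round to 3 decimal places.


Total = 85. Proportions: 29/85, 27/85, 29/85. sum(p_i^2) = 0.3337. Gini = 1 - 0.3337 = 0.6663, which rounds to 0.666.

0.666


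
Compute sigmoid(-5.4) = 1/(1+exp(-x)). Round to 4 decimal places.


sigma(-5.4) = 1/(1+e^(5.4)) = 1/(1+221.406416) = 1/222.406416 = 0.0045.

0.0045


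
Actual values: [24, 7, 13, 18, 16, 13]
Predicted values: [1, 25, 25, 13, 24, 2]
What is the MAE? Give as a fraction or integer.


MAE = (1/6) * (|24-1|=23 + |7-25|=18 + |13-25|=12 + |18-13|=5 + |16-24|=8 + |13-2|=11). Sum = 77. MAE = 77/6.

77/6


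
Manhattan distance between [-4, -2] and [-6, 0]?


d = sum of absolute differences: |-4--6|=2 + |-2-0|=2 = 4.

4


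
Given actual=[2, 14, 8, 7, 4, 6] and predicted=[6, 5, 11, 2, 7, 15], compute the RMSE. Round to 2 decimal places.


MSE = 36.8333. RMSE = sqrt(36.8333) = 6.07.

6.07


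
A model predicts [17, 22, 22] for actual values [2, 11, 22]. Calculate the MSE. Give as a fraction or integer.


MSE = (1/3) * ((2-17)^2=225 + (11-22)^2=121 + (22-22)^2=0). Sum = 346. MSE = 346/3.

346/3


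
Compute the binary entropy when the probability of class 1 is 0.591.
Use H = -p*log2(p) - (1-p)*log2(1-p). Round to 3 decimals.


H = -0.591*log2(0.591) - 0.409*log2(0.409) = 0.976.

0.976


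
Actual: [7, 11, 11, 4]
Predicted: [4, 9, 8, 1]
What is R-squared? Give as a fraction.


Mean(y) = 33/4. SS_res = 31. SS_tot = 139/4. R^2 = 1 - 31/(139/4) = 15/139.

15/139


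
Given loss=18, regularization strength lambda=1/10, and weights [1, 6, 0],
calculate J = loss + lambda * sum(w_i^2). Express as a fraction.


L2 sq norm = sum(w^2) = 37. J = 18 + 1/10 * 37 = 217/10.

217/10


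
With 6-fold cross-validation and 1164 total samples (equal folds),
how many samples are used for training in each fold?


Each validation fold has 1164/6 = 194 samples. Training set = 1164 - 194 = 970.

970


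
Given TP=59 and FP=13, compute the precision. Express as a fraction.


Precision = TP / (TP + FP) = 59 / 72 = 59/72.

59/72


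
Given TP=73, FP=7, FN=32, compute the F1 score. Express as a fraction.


Precision = 73/80 = 73/80. Recall = 73/105 = 73/105. F1 = 2*P*R/(P+R) = 146/185.

146/185


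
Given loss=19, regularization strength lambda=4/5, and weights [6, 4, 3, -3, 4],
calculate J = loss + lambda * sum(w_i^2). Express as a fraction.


L2 sq norm = sum(w^2) = 86. J = 19 + 4/5 * 86 = 439/5.

439/5


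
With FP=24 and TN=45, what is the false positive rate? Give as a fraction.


FPR = FP / (FP + TN) = 24 / 69 = 8/23.

8/23


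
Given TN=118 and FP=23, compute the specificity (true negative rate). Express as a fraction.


Specificity = TN / (TN + FP) = 118 / 141 = 118/141.

118/141


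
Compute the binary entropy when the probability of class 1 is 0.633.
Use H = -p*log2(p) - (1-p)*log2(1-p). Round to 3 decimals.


H = -0.633*log2(0.633) - 0.367*log2(0.367) = 0.948.

0.948


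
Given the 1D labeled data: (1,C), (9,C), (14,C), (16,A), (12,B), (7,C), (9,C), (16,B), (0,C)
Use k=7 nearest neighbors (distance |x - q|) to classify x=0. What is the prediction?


Distances: |1-0|=1, |9-0|=9, |14-0|=14, |16-0|=16, |12-0|=12, |7-0|=7, |9-0|=9, |16-0|=16, |0-0|=0. 7 nearest: (0,C), (1,C), (7,C), (9,C), (9,C), (12,B), (14,C). Counts: {'C': 6, 'B': 1}. Majority class: C.

C


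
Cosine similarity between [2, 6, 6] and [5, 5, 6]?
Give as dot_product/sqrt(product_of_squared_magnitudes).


dot = 76. |a|^2 = 76, |b|^2 = 86. cos = 76/sqrt(6536).

76/sqrt(6536)


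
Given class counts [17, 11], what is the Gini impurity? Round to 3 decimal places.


Total = 28. Proportions: 17/28, 11/28. sum(p_i^2) = 0.5230. Gini = 1 - 0.5230 = 0.4770, which rounds to 0.477.

0.477


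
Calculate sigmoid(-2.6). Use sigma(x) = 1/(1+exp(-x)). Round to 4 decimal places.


sigma(-2.6) = 1/(1+e^(2.6)) = 1/(1+13.463738) = 1/14.463738 = 0.0691.

0.0691


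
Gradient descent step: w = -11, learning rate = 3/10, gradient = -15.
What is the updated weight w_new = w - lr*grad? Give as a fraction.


w_new = -11 - 3/10 * -15 = -11 - -9/2 = -13/2.

-13/2


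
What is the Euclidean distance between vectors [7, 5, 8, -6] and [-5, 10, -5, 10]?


d = sqrt(sum of squared differences). (7--5)^2=144, (5-10)^2=25, (8--5)^2=169, (-6-10)^2=256. Sum = 594.

sqrt(594)


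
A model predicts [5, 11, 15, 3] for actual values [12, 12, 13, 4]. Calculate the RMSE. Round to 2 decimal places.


MSE = 13.7500. RMSE = sqrt(13.7500) = 3.71.

3.71


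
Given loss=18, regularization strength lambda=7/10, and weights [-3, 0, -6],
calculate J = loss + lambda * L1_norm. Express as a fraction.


L1 norm = sum(|w|) = 9. J = 18 + 7/10 * 9 = 243/10.

243/10


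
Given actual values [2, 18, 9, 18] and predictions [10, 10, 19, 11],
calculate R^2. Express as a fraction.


Mean(y) = 47/4. SS_res = 277. SS_tot = 723/4. R^2 = 1 - 277/(723/4) = -385/723.

-385/723


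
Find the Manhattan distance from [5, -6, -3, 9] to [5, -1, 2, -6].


d = sum of absolute differences: |5-5|=0 + |-6--1|=5 + |-3-2|=5 + |9--6|=15 = 25.

25


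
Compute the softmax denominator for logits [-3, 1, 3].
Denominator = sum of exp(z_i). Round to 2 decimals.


Denom = e^-3=0.0498 + e^1=2.7183 + e^3=20.0855. Sum = 22.8536, which rounds to 22.85.

22.85


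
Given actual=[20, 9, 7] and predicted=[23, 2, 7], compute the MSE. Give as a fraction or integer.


MSE = (1/3) * ((20-23)^2=9 + (9-2)^2=49 + (7-7)^2=0). Sum = 58. MSE = 58/3.

58/3


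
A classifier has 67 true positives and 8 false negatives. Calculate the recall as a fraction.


Recall = TP / (TP + FN) = 67 / 75 = 67/75.

67/75


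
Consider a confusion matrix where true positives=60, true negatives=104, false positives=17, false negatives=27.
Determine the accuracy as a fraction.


Accuracy = (TP + TN) / (TP + TN + FP + FN) = (60 + 104) / 208 = 41/52.

41/52


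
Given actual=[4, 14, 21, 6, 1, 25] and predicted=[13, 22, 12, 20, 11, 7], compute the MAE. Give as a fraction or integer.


MAE = (1/6) * (|4-13|=9 + |14-22|=8 + |21-12|=9 + |6-20|=14 + |1-11|=10 + |25-7|=18). Sum = 68. MAE = 34/3.

34/3


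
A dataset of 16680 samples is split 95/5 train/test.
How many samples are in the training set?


Test set = 16680 * 5% = 834. Training set = 16680 - 834 = 15846.

15846


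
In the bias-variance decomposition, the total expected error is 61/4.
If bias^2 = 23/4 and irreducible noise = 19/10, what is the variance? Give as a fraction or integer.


Total error = bias^2 + variance + irreducible noise. So variance = 61/4 - 23/4 - 19/10 = 38/5.

38/5


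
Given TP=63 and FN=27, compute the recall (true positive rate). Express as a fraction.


Recall = TP / (TP + FN) = 63 / 90 = 7/10.

7/10


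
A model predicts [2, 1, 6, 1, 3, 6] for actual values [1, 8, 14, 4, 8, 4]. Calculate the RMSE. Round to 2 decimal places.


MSE = 25.3333. RMSE = sqrt(25.3333) = 5.03.

5.03


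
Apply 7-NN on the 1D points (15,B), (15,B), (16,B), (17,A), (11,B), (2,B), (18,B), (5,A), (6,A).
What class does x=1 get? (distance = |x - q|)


Distances: |15-1|=14, |15-1|=14, |16-1|=15, |17-1|=16, |11-1|=10, |2-1|=1, |18-1|=17, |5-1|=4, |6-1|=5. 7 nearest: (2,B), (5,A), (6,A), (11,B), (15,B), (15,B), (16,B). Counts: {'B': 5, 'A': 2}. Majority class: B.

B


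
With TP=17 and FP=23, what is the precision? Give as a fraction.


Precision = TP / (TP + FP) = 17 / 40 = 17/40.

17/40


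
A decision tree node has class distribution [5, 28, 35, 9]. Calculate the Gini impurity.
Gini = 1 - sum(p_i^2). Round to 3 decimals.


Total = 77. Proportions: 5/77, 28/77, 35/77, 9/77. sum(p_i^2) = 0.3567. Gini = 1 - 0.3567 = 0.6433, which rounds to 0.643.

0.643


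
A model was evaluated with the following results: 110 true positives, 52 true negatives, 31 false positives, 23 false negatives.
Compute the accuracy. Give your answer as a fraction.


Accuracy = (TP + TN) / (TP + TN + FP + FN) = (110 + 52) / 216 = 3/4.

3/4


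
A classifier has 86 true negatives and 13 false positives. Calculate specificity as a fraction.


Specificity = TN / (TN + FP) = 86 / 99 = 86/99.

86/99


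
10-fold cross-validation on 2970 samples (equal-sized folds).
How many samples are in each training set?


Each validation fold has 2970/10 = 297 samples. Training set = 2970 - 297 = 2673.

2673


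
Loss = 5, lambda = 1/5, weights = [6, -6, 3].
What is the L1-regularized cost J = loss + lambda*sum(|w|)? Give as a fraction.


L1 norm = sum(|w|) = 15. J = 5 + 1/5 * 15 = 8.

8


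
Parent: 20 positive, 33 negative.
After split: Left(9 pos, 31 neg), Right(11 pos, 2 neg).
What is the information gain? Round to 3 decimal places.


H(parent) = 0.9562. H(left) = 0.7692, H(right) = 0.6194. Weighted = (40/53)*0.7692 + (13/53)*0.6194 = 0.7325. IG = 0.9562 - 0.7325 = 0.2237, which rounds to 0.224.

0.224


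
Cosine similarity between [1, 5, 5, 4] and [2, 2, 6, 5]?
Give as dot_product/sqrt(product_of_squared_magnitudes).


dot = 62. |a|^2 = 67, |b|^2 = 69. cos = 62/sqrt(4623).

62/sqrt(4623)


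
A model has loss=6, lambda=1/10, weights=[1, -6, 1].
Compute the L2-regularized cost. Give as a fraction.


L2 sq norm = sum(w^2) = 38. J = 6 + 1/10 * 38 = 49/5.

49/5


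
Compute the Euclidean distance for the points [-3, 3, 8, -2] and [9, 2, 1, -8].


d = sqrt(sum of squared differences). (-3-9)^2=144, (3-2)^2=1, (8-1)^2=49, (-2--8)^2=36. Sum = 230.

sqrt(230)


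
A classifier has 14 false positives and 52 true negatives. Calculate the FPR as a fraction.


FPR = FP / (FP + TN) = 14 / 66 = 7/33.

7/33


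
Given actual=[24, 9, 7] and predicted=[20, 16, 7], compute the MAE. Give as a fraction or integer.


MAE = (1/3) * (|24-20|=4 + |9-16|=7 + |7-7|=0). Sum = 11. MAE = 11/3.

11/3


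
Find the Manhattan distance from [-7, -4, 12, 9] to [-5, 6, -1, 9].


d = sum of absolute differences: |-7--5|=2 + |-4-6|=10 + |12--1|=13 + |9-9|=0 = 25.

25


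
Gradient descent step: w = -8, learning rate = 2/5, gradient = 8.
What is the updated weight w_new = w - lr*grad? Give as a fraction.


w_new = -8 - 2/5 * 8 = -8 - 16/5 = -56/5.

-56/5


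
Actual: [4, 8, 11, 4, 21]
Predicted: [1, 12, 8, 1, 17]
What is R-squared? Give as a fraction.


Mean(y) = 48/5. SS_res = 59. SS_tot = 986/5. R^2 = 1 - 59/(986/5) = 691/986.

691/986


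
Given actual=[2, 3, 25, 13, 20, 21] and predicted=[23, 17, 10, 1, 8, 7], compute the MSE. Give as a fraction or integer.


MSE = (1/6) * ((2-23)^2=441 + (3-17)^2=196 + (25-10)^2=225 + (13-1)^2=144 + (20-8)^2=144 + (21-7)^2=196). Sum = 1346. MSE = 673/3.

673/3


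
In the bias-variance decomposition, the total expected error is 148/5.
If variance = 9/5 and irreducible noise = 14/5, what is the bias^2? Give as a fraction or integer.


Total error = bias^2 + variance + irreducible noise. So bias^2 = 148/5 - 9/5 - 14/5 = 25.

25


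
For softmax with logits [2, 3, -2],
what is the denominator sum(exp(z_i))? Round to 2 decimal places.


Denom = e^2=7.3891 + e^3=20.0855 + e^-2=0.1353. Sum = 27.6099, which rounds to 27.61.

27.61


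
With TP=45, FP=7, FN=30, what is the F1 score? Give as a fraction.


Precision = 45/52 = 45/52. Recall = 45/75 = 3/5. F1 = 2*P*R/(P+R) = 90/127.

90/127


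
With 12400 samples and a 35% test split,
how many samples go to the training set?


Test set = 12400 * 35% = 4340. Training set = 12400 - 4340 = 8060.

8060


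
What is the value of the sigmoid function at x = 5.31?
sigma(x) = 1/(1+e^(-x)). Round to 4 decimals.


sigma(5.31) = 1/(1+e^(-5.31)) = 1/(1+0.004942) = 1/1.004942 = 0.9951.

0.9951


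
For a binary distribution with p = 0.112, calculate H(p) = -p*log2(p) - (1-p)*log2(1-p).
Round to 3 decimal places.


H = -0.112*log2(0.112) - 0.888*log2(0.888) = 0.506.

0.506


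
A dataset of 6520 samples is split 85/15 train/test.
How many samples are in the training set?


Test set = 6520 * 15% = 978. Training set = 6520 - 978 = 5542.

5542


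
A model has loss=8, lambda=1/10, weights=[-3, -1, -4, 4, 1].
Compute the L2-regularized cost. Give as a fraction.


L2 sq norm = sum(w^2) = 43. J = 8 + 1/10 * 43 = 123/10.

123/10


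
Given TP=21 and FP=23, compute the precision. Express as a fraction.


Precision = TP / (TP + FP) = 21 / 44 = 21/44.

21/44


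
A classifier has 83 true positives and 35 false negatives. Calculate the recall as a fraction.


Recall = TP / (TP + FN) = 83 / 118 = 83/118.

83/118


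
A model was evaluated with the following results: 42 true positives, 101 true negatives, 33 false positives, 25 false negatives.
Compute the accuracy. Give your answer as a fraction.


Accuracy = (TP + TN) / (TP + TN + FP + FN) = (42 + 101) / 201 = 143/201.

143/201


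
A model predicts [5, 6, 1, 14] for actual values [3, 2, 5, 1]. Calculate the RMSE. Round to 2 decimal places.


MSE = 51.2500. RMSE = sqrt(51.2500) = 7.16.

7.16


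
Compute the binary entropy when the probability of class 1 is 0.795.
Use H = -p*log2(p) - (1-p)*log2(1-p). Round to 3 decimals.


H = -0.795*log2(0.795) - 0.205*log2(0.205) = 0.732.

0.732


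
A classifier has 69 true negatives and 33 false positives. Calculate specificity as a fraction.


Specificity = TN / (TN + FP) = 69 / 102 = 23/34.

23/34


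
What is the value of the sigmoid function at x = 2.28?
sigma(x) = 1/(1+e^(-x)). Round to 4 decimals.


sigma(2.28) = 1/(1+e^(-2.28)) = 1/(1+0.102284) = 1/1.102284 = 0.9072.

0.9072


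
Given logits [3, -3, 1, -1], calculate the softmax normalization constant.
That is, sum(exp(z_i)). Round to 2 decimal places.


Denom = e^3=20.0855 + e^-3=0.0498 + e^1=2.7183 + e^-1=0.3679. Sum = 23.2215, which rounds to 23.22.

23.22


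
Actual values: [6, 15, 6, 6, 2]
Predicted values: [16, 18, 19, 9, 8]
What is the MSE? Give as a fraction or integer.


MSE = (1/5) * ((6-16)^2=100 + (15-18)^2=9 + (6-19)^2=169 + (6-9)^2=9 + (2-8)^2=36). Sum = 323. MSE = 323/5.

323/5


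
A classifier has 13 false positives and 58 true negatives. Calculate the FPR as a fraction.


FPR = FP / (FP + TN) = 13 / 71 = 13/71.

13/71


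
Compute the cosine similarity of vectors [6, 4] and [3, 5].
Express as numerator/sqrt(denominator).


dot = 38. |a|^2 = 52, |b|^2 = 34. cos = 38/sqrt(1768).

38/sqrt(1768)


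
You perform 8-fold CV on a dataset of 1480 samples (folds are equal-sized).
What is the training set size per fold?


Each validation fold has 1480/8 = 185 samples. Training set = 1480 - 185 = 1295.

1295


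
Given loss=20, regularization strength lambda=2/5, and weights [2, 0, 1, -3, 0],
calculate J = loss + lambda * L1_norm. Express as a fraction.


L1 norm = sum(|w|) = 6. J = 20 + 2/5 * 6 = 112/5.

112/5


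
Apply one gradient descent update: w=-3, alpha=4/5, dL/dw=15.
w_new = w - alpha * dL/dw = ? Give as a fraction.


w_new = -3 - 4/5 * 15 = -3 - 12 = -15.

-15


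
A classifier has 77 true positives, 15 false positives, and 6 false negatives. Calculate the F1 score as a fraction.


Precision = 77/92 = 77/92. Recall = 77/83 = 77/83. F1 = 2*P*R/(P+R) = 22/25.

22/25


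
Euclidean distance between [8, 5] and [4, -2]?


d = sqrt(sum of squared differences). (8-4)^2=16, (5--2)^2=49. Sum = 65.

sqrt(65)


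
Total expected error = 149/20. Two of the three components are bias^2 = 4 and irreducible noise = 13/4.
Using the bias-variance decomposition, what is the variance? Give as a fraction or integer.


Total error = bias^2 + variance + irreducible noise. So variance = 149/20 - 4 - 13/4 = 1/5.

1/5
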